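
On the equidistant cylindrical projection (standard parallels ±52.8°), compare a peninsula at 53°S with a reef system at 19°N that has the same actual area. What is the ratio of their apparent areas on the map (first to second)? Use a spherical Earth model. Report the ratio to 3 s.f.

1.57

In the equirectangular projection with standard parallel φ₀ = 52.8° (x = Rλ cos φ₀, y = Rφ), meridians are true-scale (h = 1) and the parallel scale is k = cos φ₀ / cos φ.
Areal scale at 53°: h·k = 1.000 × 1.005 = 1.005.
Areal scale at 19°: h·k = 1.000 × 0.6394 = 0.6394.
Ratio = 1.005/0.6394 ≈ 1.57.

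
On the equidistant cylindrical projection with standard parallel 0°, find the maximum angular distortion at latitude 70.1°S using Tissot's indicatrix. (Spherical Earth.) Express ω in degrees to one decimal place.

59.0°

For the equirectangular projection with φ₀ = 0 (plate carrée), h = 1 along meridians and k = sec φ along parallels.
At 70.1°: h = 1.000, k = 2.938; principal scales a = 2.938, b = 1.000.
sin(ω/2) = (a − b)/(a + b) = 1.938/3.938 = 0.4921, so ω = 2 arcsin(0.4921) ≈ 59.0°.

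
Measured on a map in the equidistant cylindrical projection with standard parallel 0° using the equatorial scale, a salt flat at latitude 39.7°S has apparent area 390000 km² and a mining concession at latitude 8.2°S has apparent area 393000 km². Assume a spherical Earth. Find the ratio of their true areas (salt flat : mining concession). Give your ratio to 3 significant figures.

On the plate carrée, areal scale = h·k = 1 × sec φ, so true area = apparent × cos φ.
True area of salt flat: 390000 × cos(39.7°) = 390000 × 0.7694 = 300100 km².
True area of mining concession: 393000 × cos(8.2°) = 393000 × 0.9898 = 389000 km².
Ratio = 300100 / 389000 ≈ 0.771.

0.771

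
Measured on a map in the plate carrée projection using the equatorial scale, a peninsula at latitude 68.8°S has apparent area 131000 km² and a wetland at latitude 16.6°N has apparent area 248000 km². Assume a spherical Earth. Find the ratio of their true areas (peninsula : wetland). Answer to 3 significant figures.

On the plate carrée, areal scale = h·k = 1 × sec φ, so true area = apparent × cos φ.
True area of peninsula: 131000 × cos(68.8°) = 131000 × 0.3616 = 47370 km².
True area of wetland: 248000 × cos(16.6°) = 248000 × 0.9583 = 237700 km².
Ratio = 47370 / 237700 ≈ 0.199.

0.199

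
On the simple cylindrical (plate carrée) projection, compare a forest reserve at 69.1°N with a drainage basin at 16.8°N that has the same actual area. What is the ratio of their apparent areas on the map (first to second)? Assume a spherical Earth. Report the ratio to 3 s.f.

2.68

For the equirectangular projection with φ₀ = 0 (plate carrée), h = 1 along meridians and k = sec φ along parallels.
Areal scale at 69.1°: h·k = 1.000 × 2.803 = 2.803.
Areal scale at 16.8°: h·k = 1.000 × 1.045 = 1.045.
Ratio = 2.803/1.045 ≈ 2.68.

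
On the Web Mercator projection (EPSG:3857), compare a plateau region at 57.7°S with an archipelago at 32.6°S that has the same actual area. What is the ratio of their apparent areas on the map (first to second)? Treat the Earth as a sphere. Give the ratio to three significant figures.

On Mercator, area is exaggerated by sec²φ = 1/cos²φ.
At 57.7°: sec²(57.7°) = 1/0.5344² = 3.502.
At 32.6°: sec²(32.6°) = 1/0.8425² = 1.409.
Ratio = 3.502/1.409 = cos²(32.6°)/cos²(57.7°) ≈ 2.49.

2.49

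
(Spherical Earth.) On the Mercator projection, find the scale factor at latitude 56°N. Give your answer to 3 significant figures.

The Mercator projection is conformal; its linear scale factor is the same in every direction and equals sec φ = 1/cos φ.
k = 1/cos 56° = 1/0.5592 = 1.788.

1.79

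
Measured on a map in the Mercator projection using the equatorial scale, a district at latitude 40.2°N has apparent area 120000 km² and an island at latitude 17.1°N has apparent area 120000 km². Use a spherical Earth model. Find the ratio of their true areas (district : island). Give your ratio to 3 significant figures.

Since Mercator area scale is 1/cos²φ, the true area equals the apparent area multiplied by cos²φ.
True area of district: 120000 × cos²(40.2°) = 120000 × 0.5834 = 70010 km².
True area of island: 120000 × cos²(17.1°) = 120000 × 0.9135 = 109600 km².
Ratio = 70010 / 109600 ≈ 0.639.

0.639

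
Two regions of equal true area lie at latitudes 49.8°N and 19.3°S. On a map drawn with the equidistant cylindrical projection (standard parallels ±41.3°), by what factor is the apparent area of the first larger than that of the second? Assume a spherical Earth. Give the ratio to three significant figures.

1.46

In the equirectangular projection with standard parallel φ₀ = 41.3° (x = Rλ cos φ₀, y = Rφ), meridians are true-scale (h = 1) and the parallel scale is k = cos φ₀ / cos φ.
Areal scale at 49.8°: h·k = 1.000 × 1.164 = 1.164.
Areal scale at 19.3°: h·k = 1.000 × 0.7960 = 0.7960.
Ratio = 1.164/0.7960 ≈ 1.46.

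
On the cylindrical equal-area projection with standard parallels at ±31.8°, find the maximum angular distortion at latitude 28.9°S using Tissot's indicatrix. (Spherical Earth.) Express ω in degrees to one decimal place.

3.4°

A cylindrical equal-area projection with standard parallel φ₀ has meridian scale h = cos φ / cos φ₀ and parallel scale k = cos φ₀ / cos φ (so areas are preserved, h·k = 1).
At 28.9°: h = 1.030, k = 0.9708; principal scales a = 1.030, b = 0.9708.
sin(ω/2) = (a − b)/(a + b) = 0.05930/2.001 = 0.02964, so ω = 2 arcsin(0.02964) ≈ 3.4°.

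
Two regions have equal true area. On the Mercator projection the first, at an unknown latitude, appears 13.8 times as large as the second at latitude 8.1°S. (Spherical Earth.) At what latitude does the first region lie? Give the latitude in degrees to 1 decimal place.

On Mercator, (apparent₁)/(apparent₂) = sec²φ₁ / sec²φ₂ when true areas are equal.
cos²φ₂ / cos²φ₁ = 13.8  ⇒  cos φ₁ = cos 8.1° / √13.8 = 0.9900/3.715 = 0.2665.
φ₁ = arccos(0.2665) ≈ 74.5°.

74.5°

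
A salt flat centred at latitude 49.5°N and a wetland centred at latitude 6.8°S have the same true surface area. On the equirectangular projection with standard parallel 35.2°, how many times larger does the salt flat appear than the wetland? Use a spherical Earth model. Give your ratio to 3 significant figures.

1.53

In the equirectangular projection with standard parallel φ₀ = 35.2° (x = Rλ cos φ₀, y = Rφ), meridians are true-scale (h = 1) and the parallel scale is k = cos φ₀ / cos φ.
Areal scale at 49.5°: h·k = 1.000 × 1.258 = 1.258.
Areal scale at 6.8°: h·k = 1.000 × 0.8229 = 0.8229.
Ratio = 1.258/0.8229 ≈ 1.53.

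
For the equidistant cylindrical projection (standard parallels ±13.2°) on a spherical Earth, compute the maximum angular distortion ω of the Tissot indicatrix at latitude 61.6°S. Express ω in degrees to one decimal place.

With standard parallel φ₀ = 13.2°, the equirectangular projection gives x = Rλ cos φ₀, y = Rφ, so h = 1 and k = cos 13.2° / cos φ.
At 61.6°: h = 1.000, k = 2.047; principal scales a = 2.047, b = 1.000.
sin(ω/2) = (a − b)/(a + b) = 1.047/3.047 = 0.3436, so ω = 2 arcsin(0.3436) ≈ 40.2°.

40.2°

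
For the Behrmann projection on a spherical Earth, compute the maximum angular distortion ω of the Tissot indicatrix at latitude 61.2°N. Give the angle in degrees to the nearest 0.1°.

Behrmann is a cylindrical equal-area projection with standard parallels at ±30°. A cylindrical equal-area projection with standard parallel φ₀ has meridian scale h = cos φ / cos φ₀ and parallel scale k = cos φ₀ / cos φ (so areas are preserved, h·k = 1).
At 61.2°: h = 0.5563, k = 1.798; principal scales a = 1.798, b = 0.5563.
sin(ω/2) = (a − b)/(a + b) = 1.241/2.354 = 0.5274, so ω = 2 arcsin(0.5274) ≈ 63.7°.

63.7°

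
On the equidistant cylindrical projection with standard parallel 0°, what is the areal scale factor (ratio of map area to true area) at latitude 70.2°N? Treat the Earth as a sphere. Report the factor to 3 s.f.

2.95

For the equirectangular projection with φ₀ = 0 (plate carrée), h = 1 along meridians and k = sec φ along parallels.
Areal scale = h·k = 1 × sec φ; at 70.2°, h = 1.000, k = 2.952, so h·k = 2.952.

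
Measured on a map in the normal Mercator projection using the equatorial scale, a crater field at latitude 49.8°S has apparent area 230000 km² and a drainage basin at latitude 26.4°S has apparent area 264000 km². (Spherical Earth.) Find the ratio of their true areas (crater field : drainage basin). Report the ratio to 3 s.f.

Since Mercator area scale is 1/cos²φ, the true area equals the apparent area multiplied by cos²φ.
True area of crater field: 230000 × cos²(49.8°) = 230000 × 0.4166 = 95820 km².
True area of drainage basin: 264000 × cos²(26.4°) = 264000 × 0.8023 = 211800 km².
Ratio = 95820 / 211800 ≈ 0.452.

0.452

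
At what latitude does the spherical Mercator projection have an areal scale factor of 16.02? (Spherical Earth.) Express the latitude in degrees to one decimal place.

75.5°

Mercator areal scale is sec²φ.
sec²φ = 16.02  ⇒  cos²φ = 0.06242  ⇒  cos φ = 0.2498.
φ = arccos(0.2498) ≈ 75.5°.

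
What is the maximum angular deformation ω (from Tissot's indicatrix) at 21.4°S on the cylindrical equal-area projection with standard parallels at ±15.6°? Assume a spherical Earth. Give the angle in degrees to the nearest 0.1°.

3.9°

For cylindrical equal-area with standard parallel φ₀, h = cos φ / cos φ₀ and k = cos φ₀ / cos φ, so h·k = 1.
At 21.4°: h = 0.9667, k = 1.034; principal scales a = 1.034, b = 0.9667.
sin(ω/2) = (a − b)/(a + b) = 0.06782/2.001 = 0.03389, so ω = 2 arcsin(0.03389) ≈ 3.9°.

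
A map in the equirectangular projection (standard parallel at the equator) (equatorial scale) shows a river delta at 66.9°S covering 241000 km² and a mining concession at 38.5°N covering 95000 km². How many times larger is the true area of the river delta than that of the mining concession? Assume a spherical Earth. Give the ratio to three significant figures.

On the plate carrée, areal scale = h·k = 1 × sec φ, so true area = apparent × cos φ.
True area of river delta: 241000 × cos(66.9°) = 241000 × 0.3923 = 94550 km².
True area of mining concession: 95000 × cos(38.5°) = 95000 × 0.7826 = 74350 km².
Ratio = 94550 / 74350 ≈ 1.27.

1.27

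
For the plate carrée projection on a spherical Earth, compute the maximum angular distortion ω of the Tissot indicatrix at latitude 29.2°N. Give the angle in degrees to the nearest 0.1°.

7.8°

For the equirectangular projection with φ₀ = 0 (plate carrée), h = 1 along meridians and k = sec φ along parallels.
At 29.2°: h = 1.000, k = 1.146; principal scales a = 1.146, b = 1.000.
sin(ω/2) = (a − b)/(a + b) = 0.1456/2.146 = 0.06785, so ω = 2 arcsin(0.06785) ≈ 7.8°.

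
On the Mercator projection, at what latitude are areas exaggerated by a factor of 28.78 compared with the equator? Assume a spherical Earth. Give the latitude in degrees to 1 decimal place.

79.3°

Mercator areal scale is sec²φ.
sec²φ = 28.78  ⇒  cos²φ = 0.03475  ⇒  cos φ = 0.1864.
φ = arccos(0.1864) ≈ 79.3°.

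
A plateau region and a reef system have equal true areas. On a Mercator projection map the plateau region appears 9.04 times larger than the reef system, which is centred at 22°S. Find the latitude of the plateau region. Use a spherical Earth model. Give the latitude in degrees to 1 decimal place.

Mercator areal scale is sec²φ, so apparent-area ratio = sec²φ₁ / sec²φ₂ = cos²φ₂ / cos²φ₁.
cos²φ₂ / cos²φ₁ = 9.04  ⇒  cos φ₁ = cos 22° / √9.04 = 0.9272/3.007 = 0.3084.
φ₁ = arccos(0.3084) ≈ 72.0°.

72.0°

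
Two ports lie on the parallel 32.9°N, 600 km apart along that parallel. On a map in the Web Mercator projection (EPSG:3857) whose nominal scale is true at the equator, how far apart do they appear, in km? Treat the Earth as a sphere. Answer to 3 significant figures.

715 km

Mercator is conformal, so the point scale is isotropic: h = k = sec φ = 1/cos φ.
Along the parallel, k = sec 32.9° = 1/0.8396 = 1.191.
Map distance = 600 × 1.191 ≈ 715 km.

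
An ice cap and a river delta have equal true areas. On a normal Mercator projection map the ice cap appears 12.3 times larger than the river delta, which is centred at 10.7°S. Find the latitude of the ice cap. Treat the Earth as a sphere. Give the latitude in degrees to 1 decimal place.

73.7°

Mercator areal scale is sec²φ, so apparent-area ratio = sec²φ₁ / sec²φ₂ = cos²φ₂ / cos²φ₁.
cos²φ₂ / cos²φ₁ = 12.3  ⇒  cos φ₁ = cos 10.7° / √12.3 = 0.9826/3.507 = 0.2802.
φ₁ = arccos(0.2802) ≈ 73.7°.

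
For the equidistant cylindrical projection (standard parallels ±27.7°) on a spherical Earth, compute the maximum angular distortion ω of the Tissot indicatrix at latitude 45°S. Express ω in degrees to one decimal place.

With standard parallel φ₀ = 27.7°, the equirectangular projection gives x = Rλ cos φ₀, y = Rφ, so h = 1 and k = cos 27.7° / cos φ.
At 45°: h = 1.000, k = 1.252; principal scales a = 1.252, b = 1.000.
sin(ω/2) = (a − b)/(a + b) = 0.2521/2.252 = 0.1120, so ω = 2 arcsin(0.1120) ≈ 12.9°.

12.9°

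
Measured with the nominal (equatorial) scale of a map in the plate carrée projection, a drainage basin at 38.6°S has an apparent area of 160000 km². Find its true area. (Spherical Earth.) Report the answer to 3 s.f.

125000 km²

In the plate carrée (x = Rλ, y = Rφ), meridians are true-scale (h = 1) and parallels are stretched by k = sec φ.
Areal scale = h·k = 1 × sec φ; at 38.6°, h = 1.000, k = 1.280, so h·k = 1.280.
True area = apparent / (areal scale) = 160000 / 1.280 ≈ 125000 km².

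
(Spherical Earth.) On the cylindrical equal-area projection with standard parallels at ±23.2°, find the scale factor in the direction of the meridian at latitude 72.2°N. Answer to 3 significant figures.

Cylindrical equal-area (φ₀ = 23.2°): h = cos φ / cos 23.2° along meridians, k = cos 23.2° / cos φ along parallels; h·k = 1.
h = cos 72.2° / cos 23.2° = 0.3057/0.9191 = 0.3326.

0.333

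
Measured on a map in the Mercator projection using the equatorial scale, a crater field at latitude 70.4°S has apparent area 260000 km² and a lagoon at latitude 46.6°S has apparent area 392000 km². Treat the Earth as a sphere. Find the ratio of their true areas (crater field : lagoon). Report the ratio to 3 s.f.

On Mercator the areal scale is sec²φ, so true area = apparent × cos²φ.
True area of crater field: 260000 × cos²(70.4°) = 260000 × 0.1125 = 29260 km².
True area of lagoon: 392000 × cos²(46.6°) = 392000 × 0.4721 = 185100 km².
Ratio = 29260 / 185100 ≈ 0.158.

0.158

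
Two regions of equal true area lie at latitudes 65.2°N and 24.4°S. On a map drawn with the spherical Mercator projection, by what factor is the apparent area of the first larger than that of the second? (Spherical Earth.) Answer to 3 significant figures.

4.71

On Mercator, area is exaggerated by sec²φ = 1/cos²φ.
At 65.2°: sec²(65.2°) = 1/0.4195² = 5.684.
At 24.4°: sec²(24.4°) = 1/0.9107² = 1.206.
Ratio = 5.684/1.206 = cos²(24.4°)/cos²(65.2°) ≈ 4.71.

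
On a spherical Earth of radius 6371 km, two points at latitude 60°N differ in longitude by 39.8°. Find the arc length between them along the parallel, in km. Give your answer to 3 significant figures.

Arc length along a parallel = R cos φ · Δλ (with Δλ in radians).
= 6371 × cos 60° × (39.8° × π/180) = 6371 × 0.5000 × 0.6946 ≈ 2210 km.

2210 km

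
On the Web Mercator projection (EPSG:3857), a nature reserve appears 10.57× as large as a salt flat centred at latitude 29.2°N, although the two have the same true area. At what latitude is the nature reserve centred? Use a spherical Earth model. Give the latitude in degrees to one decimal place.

Mercator areal scale is sec²φ, so apparent-area ratio = sec²φ₁ / sec²φ₂ = cos²φ₂ / cos²φ₁.
cos²φ₂ / cos²φ₁ = 10.57  ⇒  cos φ₁ = cos 29.2° / √10.57 = 0.8729/3.251 = 0.2685.
φ₁ = arccos(0.2685) ≈ 74.4°.

74.4°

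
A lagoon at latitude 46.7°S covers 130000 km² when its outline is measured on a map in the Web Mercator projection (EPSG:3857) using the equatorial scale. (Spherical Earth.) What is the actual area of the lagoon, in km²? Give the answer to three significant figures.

For Mercator, h = k = sec φ (a conformal cylindrical projection has a single point scale, 1/cos φ).
Areal scale = k² = sec²φ = 1/cos²(46.7°) = 1/0.6858² = 2.126.
True area = apparent / (areal scale) = 130000 / 2.126 ≈ 61100 km².

61100 km²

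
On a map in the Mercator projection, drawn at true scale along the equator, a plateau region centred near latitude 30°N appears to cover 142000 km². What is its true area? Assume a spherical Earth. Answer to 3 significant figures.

The Mercator projection is conformal; its linear scale factor is the same in every direction and equals sec φ = 1/cos φ.
Areal scale = k² = sec²φ = 1/cos²(30°) = 1/0.8660² = 1.333.
True area = apparent / (areal scale) = 142000 / 1.333 ≈ 106000 km².

106000 km²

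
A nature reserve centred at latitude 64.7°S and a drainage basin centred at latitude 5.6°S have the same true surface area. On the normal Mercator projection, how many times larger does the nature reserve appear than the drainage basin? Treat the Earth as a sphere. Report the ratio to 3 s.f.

5.42

Mercator areal scale is sec²φ.
At 64.7°: sec²(64.7°) = 1/0.4274² = 5.475.
At 5.6°: sec²(5.6°) = 1/0.9952² = 1.010.
Ratio = 5.475/1.010 = cos²(5.6°)/cos²(64.7°) ≈ 5.42.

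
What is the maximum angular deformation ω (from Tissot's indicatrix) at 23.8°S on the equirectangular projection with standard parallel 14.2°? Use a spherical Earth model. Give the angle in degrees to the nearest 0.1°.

In the equirectangular projection with standard parallel φ₀ = 14.2° (x = Rλ cos φ₀, y = Rφ), meridians are true-scale (h = 1) and the parallel scale is k = cos φ₀ / cos φ.
At 23.8°: h = 1.000, k = 1.060; principal scales a = 1.060, b = 1.000.
sin(ω/2) = (a − b)/(a + b) = 0.05955/2.060 = 0.02891, so ω = 2 arcsin(0.02891) ≈ 3.3°.

3.3°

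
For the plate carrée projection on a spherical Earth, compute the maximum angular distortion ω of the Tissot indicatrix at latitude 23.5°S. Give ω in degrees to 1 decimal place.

5.0°

Plate carrée maps x = Rλ, y = Rφ. The meridian scale is h = 1 and the parallel scale is k = 1/cos φ = sec φ.
At 23.5°: h = 1.000, k = 1.090; principal scales a = 1.090, b = 1.000.
sin(ω/2) = (a − b)/(a + b) = 0.09044/2.090 = 0.04326, so ω = 2 arcsin(0.04326) ≈ 5.0°.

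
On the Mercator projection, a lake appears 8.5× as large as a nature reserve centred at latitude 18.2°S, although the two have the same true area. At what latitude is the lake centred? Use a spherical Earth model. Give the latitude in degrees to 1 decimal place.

For equal true areas on Mercator, apparent areas scale as sec²φ, so the ratio is cos²φ₂ / cos²φ₁.
cos²φ₂ / cos²φ₁ = 8.5  ⇒  cos φ₁ = cos 18.2° / √8.5 = 0.9500/2.915 = 0.3258.
φ₁ = arccos(0.3258) ≈ 71.0°.

71.0°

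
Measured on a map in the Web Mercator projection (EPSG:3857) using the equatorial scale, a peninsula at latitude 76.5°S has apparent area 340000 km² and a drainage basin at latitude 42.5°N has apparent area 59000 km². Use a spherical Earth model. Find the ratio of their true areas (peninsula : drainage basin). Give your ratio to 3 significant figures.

0.578

On Mercator the areal scale is sec²φ, so true area = apparent × cos²φ.
True area of peninsula: 340000 × cos²(76.5°) = 340000 × 0.05450 = 18530 km².
True area of drainage basin: 59000 × cos²(42.5°) = 59000 × 0.5436 = 32070 km².
Ratio = 18530 / 32070 ≈ 0.578.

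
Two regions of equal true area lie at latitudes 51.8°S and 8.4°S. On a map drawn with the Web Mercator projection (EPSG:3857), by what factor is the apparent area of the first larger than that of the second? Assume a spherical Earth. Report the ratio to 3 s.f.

2.56

Mercator is conformal with k = sec φ, so areal scale = k² = sec²φ.
At 51.8°: sec²(51.8°) = 1/0.6184² = 2.615.
At 8.4°: sec²(8.4°) = 1/0.9893² = 1.022.
Ratio = 2.615/1.022 = cos²(8.4°)/cos²(51.8°) ≈ 2.56.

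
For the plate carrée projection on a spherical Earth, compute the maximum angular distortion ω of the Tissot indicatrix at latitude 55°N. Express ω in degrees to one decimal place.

Plate carrée maps x = Rλ, y = Rφ. The meridian scale is h = 1 and the parallel scale is k = 1/cos φ = sec φ.
At 55°: h = 1.000, k = 1.743; principal scales a = 1.743, b = 1.000.
sin(ω/2) = (a − b)/(a + b) = 0.7434/2.743 = 0.2710, so ω = 2 arcsin(0.2710) ≈ 31.4°.

31.4°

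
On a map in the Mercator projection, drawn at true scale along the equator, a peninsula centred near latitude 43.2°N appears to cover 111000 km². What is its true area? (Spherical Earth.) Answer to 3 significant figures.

59000 km²

Mercator is conformal, so the point scale is isotropic: h = k = sec φ = 1/cos φ.
Areal scale = k² = sec²φ = 1/cos²(43.2°) = 1/0.7290² = 1.882.
True area = apparent / (areal scale) = 111000 / 1.882 ≈ 59000 km².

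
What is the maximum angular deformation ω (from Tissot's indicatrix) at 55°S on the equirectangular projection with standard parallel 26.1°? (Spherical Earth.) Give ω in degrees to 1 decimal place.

With standard parallel φ₀ = 26.1°, the equirectangular projection gives x = Rλ cos φ₀, y = Rφ, so h = 1 and k = cos 26.1° / cos φ.
At 55°: h = 1.000, k = 1.566; principal scales a = 1.566, b = 1.000.
sin(ω/2) = (a − b)/(a + b) = 0.5657/2.566 = 0.2205, so ω = 2 arcsin(0.2205) ≈ 25.5°.

25.5°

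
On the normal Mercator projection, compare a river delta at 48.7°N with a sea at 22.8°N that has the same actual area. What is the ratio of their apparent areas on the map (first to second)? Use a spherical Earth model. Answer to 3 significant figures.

Mercator is conformal with k = sec φ, so areal scale = k² = sec²φ.
At 48.7°: sec²(48.7°) = 1/0.6600² = 2.296.
At 22.8°: sec²(22.8°) = 1/0.9219² = 1.177.
Ratio = 2.296/1.177 = cos²(22.8°)/cos²(48.7°) ≈ 1.95.

1.95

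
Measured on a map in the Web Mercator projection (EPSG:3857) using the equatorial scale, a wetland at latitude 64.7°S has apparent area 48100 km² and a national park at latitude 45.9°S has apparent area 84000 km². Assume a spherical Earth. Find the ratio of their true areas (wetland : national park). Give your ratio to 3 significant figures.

Mercator's areal exaggeration is sec²φ; hence true area = (apparent area) · cos²φ.
True area of wetland: 48100 × cos²(64.7°) = 48100 × 0.1826 = 8785 km².
True area of national park: 84000 × cos²(45.9°) = 84000 × 0.4843 = 40680 km².
Ratio = 8785 / 40680 ≈ 0.216.

0.216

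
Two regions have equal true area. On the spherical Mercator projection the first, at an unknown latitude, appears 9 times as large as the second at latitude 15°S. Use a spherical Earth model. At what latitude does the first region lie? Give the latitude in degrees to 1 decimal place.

On Mercator, (apparent₁)/(apparent₂) = sec²φ₁ / sec²φ₂ when true areas are equal.
cos²φ₂ / cos²φ₁ = 9  ⇒  cos φ₁ = cos 15° / √9 = 0.9659/3.000 = 0.3220.
φ₁ = arccos(0.3220) ≈ 71.2°.

71.2°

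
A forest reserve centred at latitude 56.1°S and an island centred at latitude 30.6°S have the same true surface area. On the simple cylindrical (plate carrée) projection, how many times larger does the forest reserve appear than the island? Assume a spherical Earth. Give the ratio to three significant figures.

For the equirectangular projection with φ₀ = 0 (plate carrée), h = 1 along meridians and k = sec φ along parallels.
Areal scale at 56.1°: h·k = 1.000 × 1.793 = 1.793.
Areal scale at 30.6°: h·k = 1.000 × 1.162 = 1.162.
Ratio = 1.793/1.162 ≈ 1.54.

1.54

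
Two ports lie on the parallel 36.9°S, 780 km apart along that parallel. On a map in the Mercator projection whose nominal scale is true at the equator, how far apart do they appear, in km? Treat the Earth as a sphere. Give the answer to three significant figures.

975 km

For Mercator, h = k = sec φ (a conformal cylindrical projection has a single point scale, 1/cos φ).
Along the parallel, k = sec 36.9° = 1/0.7997 = 1.250.
Map distance = 780 × 1.250 ≈ 975 km.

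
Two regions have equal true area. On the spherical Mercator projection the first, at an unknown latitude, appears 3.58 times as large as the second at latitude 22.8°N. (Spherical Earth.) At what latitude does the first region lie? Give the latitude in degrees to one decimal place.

On Mercator, (apparent₁)/(apparent₂) = sec²φ₁ / sec²φ₂ when true areas are equal.
cos²φ₂ / cos²φ₁ = 3.58  ⇒  cos φ₁ = cos 22.8° / √3.58 = 0.9219/1.892 = 0.4872.
φ₁ = arccos(0.4872) ≈ 60.8°.

60.8°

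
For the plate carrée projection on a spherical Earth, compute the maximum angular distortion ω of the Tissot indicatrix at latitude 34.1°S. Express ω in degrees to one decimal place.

10.8°

Plate carrée maps x = Rλ, y = Rφ. The meridian scale is h = 1 and the parallel scale is k = 1/cos φ = sec φ.
At 34.1°: h = 1.000, k = 1.208; principal scales a = 1.208, b = 1.000.
sin(ω/2) = (a − b)/(a + b) = 0.2076/2.208 = 0.09406, so ω = 2 arcsin(0.09406) ≈ 10.8°.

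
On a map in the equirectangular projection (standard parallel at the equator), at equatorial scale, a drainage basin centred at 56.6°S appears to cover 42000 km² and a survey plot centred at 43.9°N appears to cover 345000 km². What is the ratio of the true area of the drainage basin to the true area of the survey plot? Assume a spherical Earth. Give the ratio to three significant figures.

On the plate carrée, areal scale = h·k = 1 × sec φ, so true area = apparent × cos φ.
True area of drainage basin: 42000 × cos(56.6°) = 42000 × 0.5505 = 23120 km².
True area of survey plot: 345000 × cos(43.9°) = 345000 × 0.7206 = 248600 km².
Ratio = 23120 / 248600 ≈ 0.0930.

0.0930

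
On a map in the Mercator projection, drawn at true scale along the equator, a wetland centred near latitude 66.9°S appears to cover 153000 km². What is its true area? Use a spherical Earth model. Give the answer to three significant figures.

23600 km²

Mercator is conformal, so the point scale is isotropic: h = k = sec φ = 1/cos φ.
Areal scale = k² = sec²φ = 1/cos²(66.9°) = 1/0.3923² = 6.497.
True area = apparent / (areal scale) = 153000 / 6.497 ≈ 23600 km².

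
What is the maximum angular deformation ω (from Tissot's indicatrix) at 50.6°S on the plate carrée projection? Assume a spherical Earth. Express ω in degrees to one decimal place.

For the equirectangular projection with φ₀ = 0 (plate carrée), h = 1 along meridians and k = sec φ along parallels.
At 50.6°: h = 1.000, k = 1.575; principal scales a = 1.575, b = 1.000.
sin(ω/2) = (a − b)/(a + b) = 0.5755/2.575 = 0.2234, so ω = 2 arcsin(0.2234) ≈ 25.8°.

25.8°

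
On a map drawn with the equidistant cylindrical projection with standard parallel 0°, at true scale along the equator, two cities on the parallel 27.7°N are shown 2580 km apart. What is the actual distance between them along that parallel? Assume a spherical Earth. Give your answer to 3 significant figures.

2280 km

For the equirectangular projection with φ₀ = 0 (plate carrée), h = 1 along meridians and k = sec φ along parallels.
Along the parallel at 27.7°, map distances are exaggerated by k = sec 27.7° = 1.129.
True distance = 2580 / 1.129 = 2580 × cos 27.7° ≈ 2280 km.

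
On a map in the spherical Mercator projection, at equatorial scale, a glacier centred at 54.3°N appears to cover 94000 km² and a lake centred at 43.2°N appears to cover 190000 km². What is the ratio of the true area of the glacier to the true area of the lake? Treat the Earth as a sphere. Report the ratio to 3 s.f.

0.317

Mercator's areal exaggeration is sec²φ; hence true area = (apparent area) · cos²φ.
True area of glacier: 94000 × cos²(54.3°) = 94000 × 0.3405 = 32010 km².
True area of lake: 190000 × cos²(43.2°) = 190000 × 0.5314 = 101000 km².
Ratio = 32010 / 101000 ≈ 0.317.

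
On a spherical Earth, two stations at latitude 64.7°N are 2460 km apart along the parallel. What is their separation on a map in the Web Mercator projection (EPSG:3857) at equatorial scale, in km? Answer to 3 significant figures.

For Mercator, h = k = sec φ (a conformal cylindrical projection has a single point scale, 1/cos φ).
Along the parallel, k = sec 64.7° = 1/0.4274 = 2.340.
Map distance = 2460 × 2.340 ≈ 5760 km.

5760 km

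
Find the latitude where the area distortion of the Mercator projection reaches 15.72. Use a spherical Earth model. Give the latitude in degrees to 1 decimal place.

75.4°

Mercator areal scale is sec²φ.
sec²φ = 15.72  ⇒  cos²φ = 0.06361  ⇒  cos φ = 0.2522.
φ = arccos(0.2522) ≈ 75.4°.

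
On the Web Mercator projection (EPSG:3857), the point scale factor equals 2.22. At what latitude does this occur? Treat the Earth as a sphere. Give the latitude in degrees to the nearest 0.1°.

63.2°

Mercator scale is k = sec φ = 1/cos φ.
1/cos φ = 2.22  ⇒  cos φ = 0.4505  ⇒  φ = arccos(0.4505) ≈ 63.2°.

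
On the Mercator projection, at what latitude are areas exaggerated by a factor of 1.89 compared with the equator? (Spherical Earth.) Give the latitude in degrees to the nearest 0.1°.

43.3°

Mercator areal scale is sec²φ.
sec²φ = 1.89  ⇒  cos²φ = 0.5291  ⇒  cos φ = 0.7274.
φ = arccos(0.7274) ≈ 43.3°.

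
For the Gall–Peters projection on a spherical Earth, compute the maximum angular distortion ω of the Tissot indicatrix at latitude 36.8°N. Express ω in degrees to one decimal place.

14.2°

The Gall–Peters projection is cylindrical equal-area with φ₀ = 45°. For cylindrical equal-area with standard parallel φ₀, h = cos φ / cos φ₀ and k = cos φ₀ / cos φ, so h·k = 1.
At 36.8°: h = 1.132, k = 0.8831; principal scales a = 1.132, b = 0.8831.
sin(ω/2) = (a − b)/(a + b) = 0.2493/2.015 = 0.1237, so ω = 2 arcsin(0.1237) ≈ 14.2°.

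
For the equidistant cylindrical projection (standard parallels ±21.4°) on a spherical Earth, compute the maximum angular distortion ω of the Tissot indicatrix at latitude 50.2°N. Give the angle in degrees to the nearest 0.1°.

With standard parallel φ₀ = 21.4°, the equirectangular projection gives x = Rλ cos φ₀, y = Rφ, so h = 1 and k = cos 21.4° / cos φ.
At 50.2°: h = 1.000, k = 1.455; principal scales a = 1.455, b = 1.000.
sin(ω/2) = (a − b)/(a + b) = 0.4545/2.455 = 0.1852, so ω = 2 arcsin(0.1852) ≈ 21.3°.

21.3°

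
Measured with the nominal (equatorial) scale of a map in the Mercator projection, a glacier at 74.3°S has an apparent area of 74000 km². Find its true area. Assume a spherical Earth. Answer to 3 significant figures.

The Mercator projection is conformal; its linear scale factor is the same in every direction and equals sec φ = 1/cos φ.
Areal scale = k² = sec²φ = 1/cos²(74.3°) = 1/0.2706² = 13.66.
True area = apparent / (areal scale) = 74000 / 13.66 ≈ 5420 km².

5420 km²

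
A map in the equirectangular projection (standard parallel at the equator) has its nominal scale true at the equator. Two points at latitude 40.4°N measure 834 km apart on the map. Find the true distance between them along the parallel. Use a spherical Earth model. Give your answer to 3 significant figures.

635 km

Plate carrée maps x = Rλ, y = Rφ. The meridian scale is h = 1 and the parallel scale is k = 1/cos φ = sec φ.
Along the parallel at 40.4°, map distances are exaggerated by k = sec 40.4° = 1.313.
True distance = 834 / 1.313 = 834 × cos 40.4° ≈ 635 km.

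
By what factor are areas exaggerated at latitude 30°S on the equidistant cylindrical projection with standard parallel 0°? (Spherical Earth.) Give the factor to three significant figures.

1.15

In the plate carrée (x = Rλ, y = Rφ), meridians are true-scale (h = 1) and parallels are stretched by k = sec φ.
Areal scale = h·k = 1 × sec φ; at 30°, h = 1.000, k = 1.155, so h·k = 1.155.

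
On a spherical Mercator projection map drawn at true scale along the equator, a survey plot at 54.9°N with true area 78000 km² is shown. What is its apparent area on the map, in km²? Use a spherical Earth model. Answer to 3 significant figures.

The Mercator projection is conformal; its linear scale factor is the same in every direction and equals sec φ = 1/cos φ.
Areal scale = k² = sec²φ = 1/cos²(54.9°) = 1/0.5750² = 3.025.
Apparent area = 78000 × 3.025 ≈ 236000 km².

236000 km²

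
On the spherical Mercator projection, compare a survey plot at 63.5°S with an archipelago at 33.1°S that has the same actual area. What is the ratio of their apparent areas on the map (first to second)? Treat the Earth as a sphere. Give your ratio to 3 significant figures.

3.52

On Mercator, area is exaggerated by sec²φ = 1/cos²φ.
At 63.5°: sec²(63.5°) = 1/0.4462² = 5.023.
At 33.1°: sec²(33.1°) = 1/0.8377² = 1.425.
Ratio = 5.023/1.425 = cos²(33.1°)/cos²(63.5°) ≈ 3.52.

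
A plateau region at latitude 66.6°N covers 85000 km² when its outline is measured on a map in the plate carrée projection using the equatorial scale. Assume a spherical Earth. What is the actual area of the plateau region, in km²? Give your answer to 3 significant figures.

33800 km²

Plate carrée maps x = Rλ, y = Rφ. The meridian scale is h = 1 and the parallel scale is k = 1/cos φ = sec φ.
Areal scale = h·k = 1 × sec φ; at 66.6°, h = 1.000, k = 2.518, so h·k = 2.518.
True area = apparent / (areal scale) = 85000 / 2.518 ≈ 33800 km².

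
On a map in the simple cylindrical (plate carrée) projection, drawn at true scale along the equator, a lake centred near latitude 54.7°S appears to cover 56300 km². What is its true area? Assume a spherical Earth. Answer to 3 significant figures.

For the equirectangular projection with φ₀ = 0 (plate carrée), h = 1 along meridians and k = sec φ along parallels.
Areal scale = h·k = 1 × sec φ; at 54.7°, h = 1.000, k = 1.731, so h·k = 1.731.
True area = apparent / (areal scale) = 56300 / 1.731 ≈ 32500 km².

32500 km²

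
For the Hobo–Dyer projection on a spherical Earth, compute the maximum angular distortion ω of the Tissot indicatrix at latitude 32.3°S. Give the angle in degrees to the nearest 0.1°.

7.3°

Hobo–Dyer is a cylindrical equal-area projection with standard parallels at ±37.5°. Cylindrical equal-area (φ₀ = 37.5°): h = cos φ / cos 37.5° along meridians, k = cos 37.5° / cos φ along parallels; h·k = 1.
At 32.3°: h = 1.065, k = 0.9386; principal scales a = 1.065, b = 0.9386.
sin(ω/2) = (a − b)/(a + b) = 0.1268/2.004 = 0.06329, so ω = 2 arcsin(0.06329) ≈ 7.3°.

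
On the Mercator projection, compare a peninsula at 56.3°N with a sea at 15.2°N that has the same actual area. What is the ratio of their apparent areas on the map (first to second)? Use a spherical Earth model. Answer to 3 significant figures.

3.03

Mercator areal scale is sec²φ.
At 56.3°: sec²(56.3°) = 1/0.5548² = 3.248.
At 15.2°: sec²(15.2°) = 1/0.9650² = 1.074.
Ratio = 3.248/1.074 = cos²(15.2°)/cos²(56.3°) ≈ 3.03.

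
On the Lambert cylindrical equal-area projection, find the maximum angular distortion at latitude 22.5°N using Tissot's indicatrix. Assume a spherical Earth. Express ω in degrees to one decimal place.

9.1°

The Lambert cylindrical equal-area projection is the cylindrical equal-area projection with its standard parallel at the equator (φ₀ = 0). Cylindrical equal-area (φ₀ = 0°): h = cos φ / cos 0° along meridians, k = cos 0° / cos φ along parallels; h·k = 1.
At 22.5°: h = 0.9239, k = 1.082; principal scales a = 1.082, b = 0.9239.
sin(ω/2) = (a − b)/(a + b) = 0.1585/2.006 = 0.07901, so ω = 2 arcsin(0.07901) ≈ 9.1°.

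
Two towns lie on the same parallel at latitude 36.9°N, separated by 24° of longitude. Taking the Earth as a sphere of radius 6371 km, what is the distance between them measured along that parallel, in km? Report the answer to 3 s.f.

Arc length along a parallel = R cos φ · Δλ (with Δλ in radians).
= 6371 × cos 36.9° × (24° × π/180) = 6371 × 0.7997 × 0.4189 ≈ 2130 km.

2130 km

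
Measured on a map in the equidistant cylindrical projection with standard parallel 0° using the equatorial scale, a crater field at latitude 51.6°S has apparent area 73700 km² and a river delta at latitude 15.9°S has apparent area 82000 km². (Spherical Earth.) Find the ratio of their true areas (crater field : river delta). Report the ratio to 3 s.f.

0.580

Plate carrée has h = 1 and k = sec φ, giving areal scale sec φ; true area = (apparent area) · cos φ.
True area of crater field: 73700 × cos(51.6°) = 73700 × 0.6211 = 45780 km².
True area of river delta: 82000 × cos(15.9°) = 82000 × 0.9617 = 78860 km².
Ratio = 45780 / 78860 ≈ 0.580.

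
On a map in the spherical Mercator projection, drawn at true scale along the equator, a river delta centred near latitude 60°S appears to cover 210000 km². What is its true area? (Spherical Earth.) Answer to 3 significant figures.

52500 km²

For Mercator, h = k = sec φ (a conformal cylindrical projection has a single point scale, 1/cos φ).
Areal scale = k² = sec²φ = 1/cos²(60°) = 1/0.5000² = 4.000.
True area = apparent / (areal scale) = 210000 / 4.000 ≈ 52500 km².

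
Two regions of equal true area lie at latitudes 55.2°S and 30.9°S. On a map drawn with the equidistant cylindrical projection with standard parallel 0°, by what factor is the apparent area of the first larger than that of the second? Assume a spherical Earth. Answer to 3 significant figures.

In the plate carrée (x = Rλ, y = Rφ), meridians are true-scale (h = 1) and parallels are stretched by k = sec φ.
Areal scale at 55.2°: h·k = 1.000 × 1.752 = 1.752.
Areal scale at 30.9°: h·k = 1.000 × 1.165 = 1.165.
Ratio = 1.752/1.165 ≈ 1.50.

1.50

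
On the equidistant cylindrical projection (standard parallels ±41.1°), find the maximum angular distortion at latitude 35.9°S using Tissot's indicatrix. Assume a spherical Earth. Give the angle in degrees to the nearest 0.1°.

The equidistant cylindrical projection with φ₀ = 41.1° has h = 1 (meridians true) and k = cos φ₀ / cos φ along parallels.
At 35.9°: h = 1.000, k = 0.9303; principal scales a = 1.000, b = 0.9303.
sin(ω/2) = (a − b)/(a + b) = 0.06972/1.930 = 0.03612, so ω = 2 arcsin(0.03612) ≈ 4.1°.

4.1°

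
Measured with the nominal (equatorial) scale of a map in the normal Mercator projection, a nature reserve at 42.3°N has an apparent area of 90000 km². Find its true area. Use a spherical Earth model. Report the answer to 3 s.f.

49200 km²

The Mercator projection is conformal; its linear scale factor is the same in every direction and equals sec φ = 1/cos φ.
Areal scale = k² = sec²φ = 1/cos²(42.3°) = 1/0.7396² = 1.828.
True area = apparent / (areal scale) = 90000 / 1.828 ≈ 49200 km².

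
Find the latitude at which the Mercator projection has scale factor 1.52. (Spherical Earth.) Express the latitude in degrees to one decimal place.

Mercator scale is k = sec φ = 1/cos φ.
1/cos φ = 1.52  ⇒  cos φ = 0.6579  ⇒  φ = arccos(0.6579) ≈ 48.9°.

48.9°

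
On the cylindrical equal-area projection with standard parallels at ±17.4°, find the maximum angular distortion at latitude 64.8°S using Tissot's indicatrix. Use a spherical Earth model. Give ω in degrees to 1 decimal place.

A cylindrical equal-area projection with standard parallel φ₀ has meridian scale h = cos φ / cos φ₀ and parallel scale k = cos φ₀ / cos φ (so areas are preserved, h·k = 1).
At 64.8°: h = 0.4462, k = 2.241; principal scales a = 2.241, b = 0.4462.
sin(ω/2) = (a − b)/(a + b) = 1.795/2.687 = 0.6679, so ω = 2 arcsin(0.6679) ≈ 83.8°.

83.8°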